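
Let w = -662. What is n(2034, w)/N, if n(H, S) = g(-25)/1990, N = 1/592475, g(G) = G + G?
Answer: -2962375/199 ≈ -14886.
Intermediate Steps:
g(G) = 2*G
N = 1/592475 ≈ 1.6878e-6
n(H, S) = -5/199 (n(H, S) = (2*(-25))/1990 = -50*1/1990 = -5/199)
n(2034, w)/N = -5/(199*1/592475) = -5/199*592475 = -2962375/199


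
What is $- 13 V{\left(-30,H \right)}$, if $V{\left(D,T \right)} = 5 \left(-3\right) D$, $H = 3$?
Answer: $-5850$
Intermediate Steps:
$V{\left(D,T \right)} = - 15 D$
$- 13 V{\left(-30,H \right)} = - 13 \left(\left(-15\right) \left(-30\right)\right) = \left(-13\right) 450 = -5850$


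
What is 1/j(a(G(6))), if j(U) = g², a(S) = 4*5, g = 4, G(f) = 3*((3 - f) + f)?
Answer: 1/16 ≈ 0.062500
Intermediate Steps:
G(f) = 9 (G(f) = 3*3 = 9)
a(S) = 20
j(U) = 16 (j(U) = 4² = 16)
1/j(a(G(6))) = 1/16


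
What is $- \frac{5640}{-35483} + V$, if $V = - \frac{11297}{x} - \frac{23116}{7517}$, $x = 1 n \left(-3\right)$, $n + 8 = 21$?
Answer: $\frac{229451155415}{800177133} \approx 286.75$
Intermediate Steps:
$n = 13$ ($n = -8 + 21 = 13$)
$x = -39$ ($x = 1 \cdot 13 \left(-3\right) = 13 \left(-3\right) = -39$)
$V = \frac{6462925}{22551}$ ($V = - \frac{11297}{-39} - \frac{23116}{7517} = \left(-11297\right) \left(- \frac{1}{39}\right) - \frac{23116}{7517} = \frac{869}{3} - \frac{23116}{7517} = \frac{6462925}{22551} \approx 286.59$)
$- \frac{5640}{-35483} + V = - \frac{5640}{-35483} + \frac{6462925}{22551} = \left(-5640\right) \left(- \frac{1}{35483}\right) + \frac{6462925}{22551} = \frac{5640}{35483} + \frac{6462925}{22551} = \frac{229451155415}{800177133}$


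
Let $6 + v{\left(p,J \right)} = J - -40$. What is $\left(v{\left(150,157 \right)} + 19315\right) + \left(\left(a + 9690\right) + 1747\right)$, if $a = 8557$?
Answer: $39500$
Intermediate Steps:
$v{\left(p,J \right)} = 34 + J$ ($v{\left(p,J \right)} = -6 + \left(J - -40\right) = -6 + \left(J + 40\right) = -6 + \left(40 + J\right) = 34 + J$)
$\left(v{\left(150,157 \right)} + 19315\right) + \left(\left(a + 9690\right) + 1747\right) = \left(\left(34 + 157\right) + 19315\right) + \left(\left(8557 + 9690\right) + 1747\right) = \left(191 + 19315\right) + \left(18247 + 1747\right) = 19506 + 19994 = 39500$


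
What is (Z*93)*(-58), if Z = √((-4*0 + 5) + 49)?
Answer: -16182*√6 ≈ -39638.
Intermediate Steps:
Z = 3*√6 (Z = √((0 + 5) + 49) = √(5 + 49) = √54 = 3*√6 ≈ 7.3485)
(Z*93)*(-58) = ((3*√6)*93)*(-58) = (279*√6)*(-58) = -16182*√6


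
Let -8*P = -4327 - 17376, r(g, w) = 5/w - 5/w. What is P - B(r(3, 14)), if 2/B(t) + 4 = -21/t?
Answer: 21703/8 ≈ 2712.9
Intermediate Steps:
r(g, w) = 0
P = 21703/8 (P = -(-4327 - 17376)/8 = -⅛*(-21703) = 21703/8 ≈ 2712.9)
B(t) = 2/(-4 - 21/t)
P - B(r(3, 14)) = 21703/8 - (-2)*0/(21 + 4*0) = 21703/8 - (-2)*0/(21 + 0) = 21703/8 - (-2)*0/21 = 21703/8 - 1*0 = 21703/8 + 0 = 21703/8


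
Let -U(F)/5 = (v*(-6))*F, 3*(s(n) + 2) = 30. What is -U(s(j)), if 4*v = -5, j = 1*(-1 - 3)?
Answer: 300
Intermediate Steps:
j = -4 (j = 1*(-4) = -4)
v = -5/4 (v = (¼)*(-5) = -5/4 ≈ -1.2500)
s(n) = 8 (s(n) = -2 + (⅓)*30 = -2 + 10 = 8)
U(F) = -75*F/2 (U(F) = -5*(-5/4*(-6))*F = -75*F/2)
-U(s(j)) = -(-75)*8/2 = -1*(-300) = 300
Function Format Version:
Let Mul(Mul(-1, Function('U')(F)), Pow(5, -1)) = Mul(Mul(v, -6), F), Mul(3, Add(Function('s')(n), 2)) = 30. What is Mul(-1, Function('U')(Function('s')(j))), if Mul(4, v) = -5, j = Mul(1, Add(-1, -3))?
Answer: 300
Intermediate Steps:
j = -4 (j = Mul(1, -4) = -4)
v = Rational(-5, 4) (v = Mul(Rational(1, 4), -5) = Rational(-5, 4) ≈ -1.2500)
Function('s')(n) = 8 (Function('s')(n) = Add(-2, Mul(Rational(1, 3), 30)) = Add(-2, 10) = 8)
Function('U')(F) = Mul(Rational(-75, 2), F) (Function('U')(F) = Mul(-5, Mul(Mul(Rational(-5, 4), -6), F)) = Mul(-5, Mul(Rational(15, 2), F)) = Mul(Rational(-75, 2), F))
Mul(-1, Function('U')(Function('s')(j))) = Mul(-1, Mul(Rational(-75, 2), 8)) = Mul(-1, -300) = 300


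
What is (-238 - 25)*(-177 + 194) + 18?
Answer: -4453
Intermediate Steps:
(-238 - 25)*(-177 + 194) + 18 = -263*17 + 18 = -4471 + 18 = -4453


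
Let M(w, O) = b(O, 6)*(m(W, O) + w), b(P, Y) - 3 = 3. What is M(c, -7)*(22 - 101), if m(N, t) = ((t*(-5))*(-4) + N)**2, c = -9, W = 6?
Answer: -8506878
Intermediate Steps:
b(P, Y) = 6 (b(P, Y) = 3 + 3 = 6)
m(N, t) = (N + 20*t)**2 (m(N, t) = (-5*t*(-4) + N)**2 = (20*t + N)**2 = (N + 20*t)**2)
M(w, O) = 6*w + 6*(6 + 20*O)**2 (M(w, O) = 6*((6 + 20*O)**2 + w) = 6*(w + (6 + 20*O)**2) = 6*w + 6*(6 + 20*O)**2)
M(c, -7)*(22 - 101) = (6*(-9) + 24*(3 + 10*(-7))**2)*(22 - 101) = (-54 + 24*(3 - 70)**2)*(-79) = (-54 + 24*(-67)**2)*(-79) = (-54 + 24*4489)*(-79) = (-54 + 107736)*(-79) = 107682*(-79) = -8506878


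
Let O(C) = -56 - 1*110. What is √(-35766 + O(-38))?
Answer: 2*I*√8983 ≈ 189.56*I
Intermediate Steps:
O(C) = -166 (O(C) = -56 - 110 = -166)
√(-35766 + O(-38)) = √(-35766 - 166) = √(-35932) = 2*I*√8983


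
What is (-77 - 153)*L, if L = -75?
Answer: 17250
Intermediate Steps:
(-77 - 153)*L = (-77 - 153)*(-75) = -230*(-75) = 17250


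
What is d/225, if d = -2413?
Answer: -2413/225 ≈ -10.724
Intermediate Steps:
d/225 = -2413/225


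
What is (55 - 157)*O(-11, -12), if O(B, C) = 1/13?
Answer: -102/13 ≈ -7.8462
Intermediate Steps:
O(B, C) = 1/13
(55 - 157)*O(-11, -12) = (55 - 157)*(1/13) = -102*1/13 = -102/13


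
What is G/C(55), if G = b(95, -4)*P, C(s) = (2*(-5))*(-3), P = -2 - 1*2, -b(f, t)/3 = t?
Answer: -8/5 ≈ -1.6000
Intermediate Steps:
b(f, t) = -3*t
P = -4 (P = -2 - 2 = -4)
C(s) = 30 (C(s) = -10*(-3) = 30)
G = -48 (G = -3*(-4)*(-4) = 12*(-4) = -48)
G/C(55) = -48/30 = -48*1/30 = -8/5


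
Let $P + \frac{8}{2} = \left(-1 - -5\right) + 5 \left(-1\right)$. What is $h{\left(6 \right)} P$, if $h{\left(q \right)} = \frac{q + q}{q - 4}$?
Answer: $-30$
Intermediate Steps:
$h{\left(q \right)} = \frac{2 q}{-4 + q}$
$P = -5$ ($P = -4 + \left(\left(-1 - -5\right) + 5 \left(-1\right)\right) = -4 + \left(\left(-1 + 5\right) - 5\right) = -4 + \left(4 - 5\right) = -4 - 1 = -5$)
$h{\left(6 \right)} P = 2 \cdot 6 \frac{1}{-4 + 6} \left(-5\right) = 2 \cdot 6 \cdot \frac{1}{2} \left(-5\right) = 6 \left(-5\right) = -30$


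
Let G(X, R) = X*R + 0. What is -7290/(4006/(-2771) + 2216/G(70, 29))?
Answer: 10251799425/497911 ≈ 20590.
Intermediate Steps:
G(X, R) = R*X (G(X, R) = R*X + 0 = R*X)
-7290/(4006/(-2771) + 2216/G(70, 29)) = -7290/(4006/(-2771) + 2216/((29*70))) = -7290/(4006*(-1/2771) + 2216/2030) = -7290/(-4006/2771 + 2216*(1/2030)) = -7290/(-4006/2771 + 1108/1015) = -7290/(-995822/2812565) = -7290*(-2812565/995822) = 10251799425/497911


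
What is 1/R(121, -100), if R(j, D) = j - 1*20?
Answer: 1/101 ≈ 0.0099010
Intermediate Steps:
R(j, D) = -20 + j (R(j, D) = j - 20 = -20 + j)
1/R(121, -100) = 1/(-20 + 121) = 1/101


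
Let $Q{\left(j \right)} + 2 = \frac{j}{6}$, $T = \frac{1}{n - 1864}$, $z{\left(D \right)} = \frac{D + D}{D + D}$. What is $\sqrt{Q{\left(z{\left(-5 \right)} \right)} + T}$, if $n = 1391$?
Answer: $\frac{i \sqrt{14783142}}{2838} \approx 1.3548 i$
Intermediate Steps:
$z{\left(D \right)} = 1$ ($z{\left(D \right)} = \frac{2 D}{2 D} = 2 D \frac{1}{2 D} = 1$)
$T = - \frac{1}{473}$ ($T = \frac{1}{1391 - 1864} = \frac{1}{-473} = - \frac{1}{473} \approx -0.0021142$)
$Q{\left(j \right)} = -2 + \frac{j}{6}$
$\sqrt{Q{\left(z{\left(-5 \right)} \right)} + T} = \sqrt{\left(-2 + \frac{1}{6} \cdot 1\right) - \frac{1}{473}} = \sqrt{\left(-2 + \frac{1}{6}\right) - \frac{1}{473}} = \sqrt{- \frac{11}{6} - \frac{1}{473}} = \sqrt{- \frac{5209}{2838}} = \frac{i \sqrt{14783142}}{2838}$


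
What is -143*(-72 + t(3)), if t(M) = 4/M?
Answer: 30316/3 ≈ 10105.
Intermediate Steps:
-143*(-72 + t(3)) = -143*(-72 + 4/3) = -143*(-212/3) = 30316/3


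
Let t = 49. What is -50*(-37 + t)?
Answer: -600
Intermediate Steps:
-50*(-37 + t) = -50*(-37 + 49) = -50*12 = -600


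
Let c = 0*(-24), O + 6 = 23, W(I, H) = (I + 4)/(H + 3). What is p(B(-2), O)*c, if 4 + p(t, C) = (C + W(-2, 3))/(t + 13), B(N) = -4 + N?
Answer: 0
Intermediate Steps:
W(I, H) = (4 + I)/(3 + H)
O = 17 (O = -6 + 23 = 17)
c = 0
p(t, C) = -4 + (⅓ + C)/(13 + t) (p(t, C) = -4 + (C + (4 - 2)/(3 + 3))/(t + 13) = -4 + (C + 2/6)/(13 + t) = -4 + (C + (⅙)*2)/(13 + t) = -4 + (C + ⅓)/(13 + t) = -4 + (⅓ + C)/(13 + t))
p(B(-2), O)*c = ((-155/3 + 17 - 4*(-4 - 2))/(13 + (-4 - 2)))*0 = ((-155/3 + 17 - 4*(-6))/(13 - 6))*0 = ((-155/3 + 17 + 24)/7)*0 = ((⅐)*(-32/3))*0 = -32/21*0 = 0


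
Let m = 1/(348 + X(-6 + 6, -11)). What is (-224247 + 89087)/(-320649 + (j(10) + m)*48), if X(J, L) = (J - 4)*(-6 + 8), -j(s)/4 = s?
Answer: 370600/884463 ≈ 0.41901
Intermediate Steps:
j(s) = -4*s
X(J, L) = -8 + 2*J (X(J, L) = (-4 + J)*2 = -8 + 2*J)
m = 1/340 (m = 1/(348 + (-8 + 2*(-6 + 6))) = 1/(348 + (-8 + 2*0)) = 1/(348 + (-8 + 0)) = 1/(348 - 8) = 1/340 ≈ 0.0029412)
(-224247 + 89087)/(-320649 + (j(10) + m)*48) = (-224247 + 89087)/(-320649 + (-4*10 + 1/340)*48) = -135160/(-320649 + (-40 + 1/340)*48) = -135160/(-320649 - 13599/340*48) = -135160/(-320649 - 163188/85) = -135160/(-27418353/85) = -135160*(-85/27418353) = 370600/884463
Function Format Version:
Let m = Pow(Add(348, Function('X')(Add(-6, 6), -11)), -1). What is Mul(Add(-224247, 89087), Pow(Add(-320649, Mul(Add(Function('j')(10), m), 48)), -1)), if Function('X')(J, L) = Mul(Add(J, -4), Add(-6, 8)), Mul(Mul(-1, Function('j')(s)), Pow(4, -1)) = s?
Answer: Rational(370600, 884463) ≈ 0.41901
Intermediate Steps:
Function('j')(s) = Mul(-4, s)
Function('X')(J, L) = Add(-8, Mul(2, J)) (Function('X')(J, L) = Mul(Add(-4, J), 2) = Add(-8, Mul(2, J)))
m = Rational(1, 340) (m = Pow(Add(348, Add(-8, Mul(2, Add(-6, 6)))), -1) = Pow(Add(348, Add(-8, Mul(2, 0))), -1) = Pow(Add(348, Add(-8, 0)), -1) = Pow(Add(348, -8), -1) = Pow(340, -1) = Rational(1, 340) ≈ 0.0029412)
Mul(Add(-224247, 89087), Pow(Add(-320649, Mul(Add(Function('j')(10), m), 48)), -1)) = Mul(Add(-224247, 89087), Pow(Add(-320649, Mul(Add(Mul(-4, 10), Rational(1, 340)), 48)), -1)) = Mul(-135160, Pow(Add(-320649, Mul(Add(-40, Rational(1, 340)), 48)), -1)) = Mul(-135160, Pow(Add(-320649, Mul(Rational(-13599, 340), 48)), -1)) = Mul(-135160, Pow(Add(-320649, Rational(-163188, 85)), -1)) = Mul(-135160, Pow(Rational(-27418353, 85), -1)) = Mul(-135160, Rational(-85, 27418353)) = Rational(370600, 884463)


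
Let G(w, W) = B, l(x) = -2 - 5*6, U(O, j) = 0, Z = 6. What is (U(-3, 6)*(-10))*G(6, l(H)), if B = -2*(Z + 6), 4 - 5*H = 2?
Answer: 0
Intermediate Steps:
H = ⅖ (H = ⅘ - ⅕*2 = ⅘ - ⅖ = ⅖ ≈ 0.40000)
l(x) = -32 (l(x) = -2 - 30 = -32)
B = -24 (B = -2*(6 + 6) = -2*12 = -24)
G(w, W) = -24
(U(-3, 6)*(-10))*G(6, l(H)) = (0*(-10))*(-24) = 0*(-24) = 0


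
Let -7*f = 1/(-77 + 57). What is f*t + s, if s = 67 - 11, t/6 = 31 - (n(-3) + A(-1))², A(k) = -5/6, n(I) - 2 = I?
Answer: 9607/168 ≈ 57.185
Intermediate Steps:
n(I) = 2 + I
A(k) = -⅚ (A(k) = -5*⅙ = -⅚)
f = 1/140 (f = -1/(7*(-77 + 57)) = -⅐/(-20) = -⅐*(-1/20) = 1/140 ≈ 0.0071429)
t = 995/6 (t = 6*(31 - ((2 - 3) - ⅚)²) = 6*(31 - (-1 - ⅚)²) = 6*(31 - (-11/6)²) = 6*(31 - 1*121/36) = 6*(31 - 121/36) = 6*(995/36) = 995/6 ≈ 165.83)
s = 56
f*t + s = (1/140)*(995/6) + 56 = 199/168 + 56 = 9607/168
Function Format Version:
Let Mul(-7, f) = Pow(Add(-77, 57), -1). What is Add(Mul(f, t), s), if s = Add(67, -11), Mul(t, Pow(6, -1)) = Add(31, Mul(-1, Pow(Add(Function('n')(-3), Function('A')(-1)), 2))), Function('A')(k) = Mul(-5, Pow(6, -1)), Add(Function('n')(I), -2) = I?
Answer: Rational(9607, 168) ≈ 57.185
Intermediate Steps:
Function('n')(I) = Add(2, I)
Function('A')(k) = Rational(-5, 6) (Function('A')(k) = Mul(-5, Rational(1, 6)) = Rational(-5, 6))
f = Rational(1, 140) (f = Mul(Rational(-1, 7), Pow(Add(-77, 57), -1)) = Mul(Rational(-1, 7), Pow(-20, -1)) = Mul(Rational(-1, 7), Rational(-1, 20)) = Rational(1, 140) ≈ 0.0071429)
t = Rational(995, 6) (t = Mul(6, Add(31, Mul(-1, Pow(Add(Add(2, -3), Rational(-5, 6)), 2)))) = Mul(6, Add(31, Mul(-1, Pow(Add(-1, Rational(-5, 6)), 2)))) = Mul(6, Add(31, Mul(-1, Pow(Rational(-11, 6), 2)))) = Mul(6, Add(31, Mul(-1, Rational(121, 36)))) = Mul(6, Add(31, Rational(-121, 36))) = Mul(6, Rational(995, 36)) = Rational(995, 6) ≈ 165.83)
s = 56
Add(Mul(f, t), s) = Add(Mul(Rational(1, 140), Rational(995, 6)), 56) = Add(Rational(199, 168), 56) = Rational(9607, 168)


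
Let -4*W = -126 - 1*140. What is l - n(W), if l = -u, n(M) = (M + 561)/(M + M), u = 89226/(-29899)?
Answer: -13789129/7953134 ≈ -1.7338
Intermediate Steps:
u = -89226/29899 (u = 89226*(-1/29899) = -89226/29899 ≈ -2.9842)
W = 133/2 (W = -(-126 - 1*140)/4 = -(-126 - 140)/4 = -1/4*(-266) = 133/2 ≈ 66.500)
n(M) = (561 + M)/(2*M) (n(M) = (561 + M)/((2*M)) = (561 + M)*(1/(2*M)) = (561 + M)/(2*M))
l = 89226/29899 (l = -1*(-89226/29899) = 89226/29899 ≈ 2.9842)
l - n(W) = 89226/29899 - (561 + 133/2)/(2*133/2) = 89226/29899 - 2*1255/(2*133*2) = 89226/29899 - 1*1255/266 = 89226/29899 - 1255/266 = -13789129/7953134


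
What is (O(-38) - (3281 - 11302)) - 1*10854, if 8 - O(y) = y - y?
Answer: -2825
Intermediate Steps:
O(y) = 8 (O(y) = 8 - (y - y) = 8 - 1*0 = 8 + 0 = 8)
(O(-38) - (3281 - 11302)) - 1*10854 = (8 - (3281 - 11302)) - 1*10854 = (8 - 1*(-8021)) - 10854 = (8 + 8021) - 10854 = 8029 - 10854 = -2825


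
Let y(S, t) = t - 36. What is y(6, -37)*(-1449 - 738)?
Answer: 159651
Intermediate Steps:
y(S, t) = -36 + t
y(6, -37)*(-1449 - 738) = (-36 - 37)*(-1449 - 738) = -73*(-2187) = 159651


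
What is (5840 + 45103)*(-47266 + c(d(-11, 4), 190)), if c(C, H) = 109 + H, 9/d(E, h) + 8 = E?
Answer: -2392639881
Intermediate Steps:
d(E, h) = 9/(-8 + E)
(5840 + 45103)*(-47266 + c(d(-11, 4), 190)) = (5840 + 45103)*(-47266 + (109 + 190)) = 50943*(-47266 + 299) = 50943*(-46967) = -2392639881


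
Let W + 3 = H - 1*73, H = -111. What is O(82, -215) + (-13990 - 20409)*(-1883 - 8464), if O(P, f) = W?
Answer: 355926266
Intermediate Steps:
W = -187 (W = -3 + (-111 - 1*73) = -3 + (-111 - 73) = -3 - 184 = -187)
O(P, f) = -187
O(82, -215) + (-13990 - 20409)*(-1883 - 8464) = -187 + (-13990 - 20409)*(-1883 - 8464) = -187 - 34399*(-10347) = -187 + 355926453 = 355926266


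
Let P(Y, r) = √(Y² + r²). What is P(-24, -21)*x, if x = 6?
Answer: 18*√113 ≈ 191.34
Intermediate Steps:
P(-24, -21)*x = √((-24)² + (-21)²)*6 = √(576 + 441)*6 = √1017*6 = (3*√113)*6 = 18*√113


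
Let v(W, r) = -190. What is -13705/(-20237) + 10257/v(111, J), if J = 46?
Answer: -204966959/3845030 ≈ -53.307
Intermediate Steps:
-13705/(-20237) + 10257/v(111, J) = -13705/(-20237) + 10257/(-190) = -13705*(-1/20237) + 10257*(-1/190) = 13705/20237 - 10257/190 = -204966959/3845030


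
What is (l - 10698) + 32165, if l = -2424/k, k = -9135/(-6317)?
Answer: 60262879/3045 ≈ 19791.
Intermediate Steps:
k = 9135/6317 (k = -9135*(-1/6317) = 9135/6317 ≈ 1.4461)
l = -5104136/3045 (l = -2424/9135/6317 = -2424*6317/9135 = -5104136/3045 ≈ -1676.2)
(l - 10698) + 32165 = (-5104136/3045 - 10698) + 32165 = -37679546/3045 + 32165 = 60262879/3045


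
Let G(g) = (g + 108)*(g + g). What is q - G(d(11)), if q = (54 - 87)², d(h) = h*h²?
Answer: -3829529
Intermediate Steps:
d(h) = h³
G(g) = 2*g*(108 + g) (G(g) = (108 + g)*(2*g) = 2*g*(108 + g))
q = 1089 (q = (-33)² = 1089)
q - G(d(11)) = 1089 - 2*11³*(108 + 11³) = 1089 - 2*1331*(108 + 1331) = 1089 - 2*1331*1439 = 1089 - 1*3830618 = 1089 - 3830618 = -3829529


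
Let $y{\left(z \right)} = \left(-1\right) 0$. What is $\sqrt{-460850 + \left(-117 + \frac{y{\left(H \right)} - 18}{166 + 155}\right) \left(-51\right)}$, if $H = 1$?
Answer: $\frac{5 i \sqrt{208316909}}{107} \approx 674.45 i$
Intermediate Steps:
$y{\left(z \right)} = 0$
$\sqrt{-460850 + \left(-117 + \frac{y{\left(H \right)} - 18}{166 + 155}\right) \left(-51\right)} = \sqrt{-460850 + \left(-117 + \frac{0 - 18}{166 + 155}\right) \left(-51\right)} = \sqrt{-460850 + \left(-117 - \frac{18}{321}\right) \left(-51\right)} = \sqrt{-460850 + \left(-117 - \frac{6}{107}\right) \left(-51\right)} = \sqrt{-460850 - - \frac{638775}{107}} = \sqrt{-460850 + \frac{638775}{107}} = \sqrt{- \frac{48672175}{107}} = \frac{5 i \sqrt{208316909}}{107}$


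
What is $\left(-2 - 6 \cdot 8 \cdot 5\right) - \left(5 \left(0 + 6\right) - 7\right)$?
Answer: $-265$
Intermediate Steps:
$\left(-2 - 6 \cdot 8 \cdot 5\right) - \left(5 \left(0 + 6\right) - 7\right) = \left(-2 - 240\right) - \left(5 \cdot 6 - 7\right) = \left(-2 - 240\right) - \left(30 - 7\right) = -242 - 23 = -265$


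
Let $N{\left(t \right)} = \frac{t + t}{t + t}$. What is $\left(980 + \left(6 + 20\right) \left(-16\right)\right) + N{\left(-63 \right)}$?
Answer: $565$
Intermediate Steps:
$N{\left(t \right)} = 1$ ($N{\left(t \right)} = \frac{2 t}{2 t} = 2 t \frac{1}{2 t} = 1$)
$\left(980 + \left(6 + 20\right) \left(-16\right)\right) + N{\left(-63 \right)} = \left(980 + \left(6 + 20\right) \left(-16\right)\right) + 1 = \left(980 + 26 \left(-16\right)\right) + 1 = \left(980 - 416\right) + 1 = 564 + 1 = 565$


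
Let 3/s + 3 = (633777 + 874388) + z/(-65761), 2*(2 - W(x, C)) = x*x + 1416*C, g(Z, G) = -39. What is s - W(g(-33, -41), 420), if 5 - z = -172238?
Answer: 59133634350000809/198356138078 ≈ 2.9812e+5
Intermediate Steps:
z = 172243 (z = 5 - 1*(-172238) = 5 + 172238 = 172243)
W(x, C) = 2 - 708*C - x**2/2 (W(x, C) = 2 - (x*x + 1416*C)/2 = 2 - (x**2 + 1416*C)/2 = 2 + (-708*C - x**2/2) = 2 - 708*C - x**2/2)
s = 197283/99178069039 (s = 3/(-3 + ((633777 + 874388) + 172243/(-65761))) = 3/(-3 + (1508165 + 172243*(-1/65761))) = 3/(-3 + (1508165 - 172243/65761)) = 3/(-3 + 99178266322/65761) = 3/(99178069039/65761) = 3*(65761/99178069039) = 197283/99178069039 ≈ 1.9892e-6)
s - W(g(-33, -41), 420) = 197283/99178069039 - (2 - 708*420 - 1/2*(-39)**2) = 197283/99178069039 - (2 - 297360 - 1/2*1521) = 197283/99178069039 - (2 - 297360 - 1521/2) = 197283/99178069039 - 1*(-596237/2) = 197283/99178069039 + 596237/2 = 59133634350000809/198356138078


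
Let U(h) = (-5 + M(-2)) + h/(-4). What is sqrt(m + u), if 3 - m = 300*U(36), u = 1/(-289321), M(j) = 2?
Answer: sqrt(301595027381402)/289321 ≈ 60.025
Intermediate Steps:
U(h) = -3 - h/4 (U(h) = (-5 + 2) + h/(-4) = -3 + h*(-1/4) = -3 - h/4)
u = -1/289321 ≈ -3.4564e-6
m = 3603 (m = 3 - 300*(-3 - 1/4*36) = 3 - 300*(-3 - 9) = 3 - 300*(-12) = 3 - 1*(-3600) = 3 + 3600 = 3603)
sqrt(m + u) = sqrt(3603 - 1/289321) = sqrt(1042423562/289321) = sqrt(301595027381402)/289321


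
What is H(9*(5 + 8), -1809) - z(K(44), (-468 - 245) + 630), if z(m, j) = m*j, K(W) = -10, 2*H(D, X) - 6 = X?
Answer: -3463/2 ≈ -1731.5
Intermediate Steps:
H(D, X) = 3 + X/2
z(m, j) = j*m
H(9*(5 + 8), -1809) - z(K(44), (-468 - 245) + 630) = (3 + (1/2)*(-1809)) - ((-468 - 245) + 630)*(-10) = (3 - 1809/2) - (-713 + 630)*(-10) = -1803/2 - (-83)*(-10) = -1803/2 - 1*830 = -1803/2 - 830 = -3463/2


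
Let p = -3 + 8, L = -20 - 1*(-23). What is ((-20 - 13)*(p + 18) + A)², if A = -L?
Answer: 580644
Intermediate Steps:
L = 3 (L = -20 + 23 = 3)
p = 5
A = -3 (A = -1*3 = -3)
((-20 - 13)*(p + 18) + A)² = ((-20 - 13)*(5 + 18) - 3)² = (-33*23 - 3)² = (-759 - 3)² = (-762)² = 580644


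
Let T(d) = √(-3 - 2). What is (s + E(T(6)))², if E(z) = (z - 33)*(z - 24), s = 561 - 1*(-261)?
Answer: 2572636 - 183426*I*√5 ≈ 2.5726e+6 - 4.1015e+5*I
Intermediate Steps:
T(d) = I*√5 (T(d) = √(-5) = I*√5)
s = 822 (s = 561 + 261 = 822)
E(z) = (-33 + z)*(-24 + z)
(s + E(T(6)))² = (822 + (792 + (I*√5)² - 57*I*√5))² = (822 + (792 - 5 - 57*I*√5))² = (822 + (787 - 57*I*√5))² = (1609 - 57*I*√5)²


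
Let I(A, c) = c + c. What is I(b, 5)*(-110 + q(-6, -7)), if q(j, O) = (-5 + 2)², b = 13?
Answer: -1010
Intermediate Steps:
I(A, c) = 2*c
q(j, O) = 9 (q(j, O) = (-3)² = 9)
I(b, 5)*(-110 + q(-6, -7)) = (2*5)*(-110 + 9) = 10*(-101) = -1010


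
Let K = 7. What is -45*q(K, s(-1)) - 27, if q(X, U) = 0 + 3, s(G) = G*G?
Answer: -162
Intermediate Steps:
s(G) = G²
q(X, U) = 3
-45*q(K, s(-1)) - 27 = -45*3 - 27 = -135 - 27 = -162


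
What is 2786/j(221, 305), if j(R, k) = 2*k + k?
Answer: 2786/915 ≈ 3.0448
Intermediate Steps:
j(R, k) = 3*k
2786/j(221, 305) = 2786/((3*305)) = 2786/915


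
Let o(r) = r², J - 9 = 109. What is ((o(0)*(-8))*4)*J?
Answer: 0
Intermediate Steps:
J = 118 (J = 9 + 109 = 118)
((o(0)*(-8))*4)*J = ((0²*(-8))*4)*118 = ((0*(-8))*4)*118 = (0*4)*118 = 0*118 = 0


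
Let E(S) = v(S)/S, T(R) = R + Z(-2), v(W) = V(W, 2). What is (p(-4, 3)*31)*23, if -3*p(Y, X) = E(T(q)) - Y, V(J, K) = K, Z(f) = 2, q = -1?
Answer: -1426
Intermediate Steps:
v(W) = 2
T(R) = 2 + R (T(R) = R + 2 = 2 + R)
E(S) = 2/S
p(Y, X) = -⅔ + Y/3 (p(Y, X) = -(2/(2 - 1) - Y)/3 = -(2/1 - Y)/3 = -(2*1 - Y)/3 = -(2 - Y)/3 = -⅔ + Y/3)
(p(-4, 3)*31)*23 = ((-⅔ + (⅓)*(-4))*31)*23 = ((-⅔ - 4/3)*31)*23 = -2*31*23 = -62*23 = -1426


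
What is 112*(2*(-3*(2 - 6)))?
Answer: 2688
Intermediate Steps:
112*(2*(-3*(2 - 6))) = 112*(2*(-3*(-4))) = 112*(2*12) = 112*24 = 2688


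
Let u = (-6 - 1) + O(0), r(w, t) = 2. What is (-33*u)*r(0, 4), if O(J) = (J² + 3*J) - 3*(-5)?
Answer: -528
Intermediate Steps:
O(J) = 15 + J² + 3*J (O(J) = (J² + 3*J) + 15 = 15 + J² + 3*J)
u = 8 (u = (-6 - 1) + (15 + 0² + 3*0) = -7 + (15 + 0 + 0) = -7 + 15 = 8)
(-33*u)*r(0, 4) = -33*8*2 = -264*2 = -528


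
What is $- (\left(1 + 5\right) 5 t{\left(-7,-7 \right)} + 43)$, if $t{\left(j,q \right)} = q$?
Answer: $167$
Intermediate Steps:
$- (\left(1 + 5\right) 5 t{\left(-7,-7 \right)} + 43) = - (\left(1 + 5\right) 5 \left(-7\right) + 43) = - (6 \cdot 5 \left(-7\right) + 43) = - (30 \left(-7\right) + 43) = - (-210 + 43) = \left(-1\right) \left(-167\right) = 167$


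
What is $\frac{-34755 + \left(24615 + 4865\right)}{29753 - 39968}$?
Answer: $\frac{1055}{2043} \approx 0.5164$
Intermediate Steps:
$\frac{-34755 + \left(24615 + 4865\right)}{29753 - 39968} = \frac{-34755 + 29480}{-10215} = \left(-5275\right) \left(- \frac{1}{10215}\right) = \frac{1055}{2043}$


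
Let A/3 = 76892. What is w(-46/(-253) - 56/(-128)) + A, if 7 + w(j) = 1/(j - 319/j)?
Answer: 2276579141563/9869463 ≈ 2.3067e+5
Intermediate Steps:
w(j) = -7 + 1/(j - 319/j)
A = 230676 (A = 3*76892 = 230676)
w(-46/(-253) - 56/(-128)) + A = (2233 + (-46/(-253) - 56/(-128)) - 7*(-46/(-253) - 56/(-128))**2)/(-319 + (-46/(-253) - 56/(-128))**2) + 230676 = (2233 + (-46*(-1/253) - 56*(-1/128)) - 7*(-46*(-1/253) - 56*(-1/128))**2)/(-319 + (-46*(-1/253) - 56*(-1/128))**2) + 230676 = (2233 + (2/11 + 7/16) - 7*(2/11 + 7/16)**2)/(-319 + (2/11 + 7/16)**2) + 230676 = (2233 + 109/176 - 7*(109/176)**2)/(-319 + (109/176)**2) + 230676 = (2233 + 109/176 - 7*11881/30976)/(-319 + 11881/30976) + 230676 = (2233 + 109/176 - 83167/30976)/(-9869463/30976) + 230676 = -30976/9869463*69105425/30976 + 230676 = -69105425/9869463 + 230676 = 2276579141563/9869463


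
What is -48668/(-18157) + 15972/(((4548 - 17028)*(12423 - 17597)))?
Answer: 261904728247/97702090720 ≈ 2.6806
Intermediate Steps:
-48668/(-18157) + 15972/(((4548 - 17028)*(12423 - 17597))) = -48668*(-1/18157) + 15972/((-12480*(-5174))) = 48668/18157 + 15972/64571520 = 48668/18157 + 15972*(1/64571520) = 48668/18157 + 1331/5380960 = 261904728247/97702090720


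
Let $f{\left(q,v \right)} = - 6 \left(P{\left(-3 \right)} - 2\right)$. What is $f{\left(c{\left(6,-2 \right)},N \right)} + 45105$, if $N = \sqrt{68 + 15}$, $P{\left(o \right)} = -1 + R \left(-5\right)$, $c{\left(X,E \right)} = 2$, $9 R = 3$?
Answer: $45133$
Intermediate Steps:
$R = \frac{1}{3}$ ($R = \frac{1}{9} \cdot 3 = \frac{1}{3} \approx 0.33333$)
$P{\left(o \right)} = - \frac{8}{3}$ ($P{\left(o \right)} = -1 + \frac{1}{3} \left(-5\right) = -1 - \frac{5}{3} = - \frac{8}{3}$)
$N = \sqrt{83} \approx 9.1104$
$f{\left(q,v \right)} = 28$ ($f{\left(q,v \right)} = - 6 \left(- \frac{8}{3} - 2\right) = \left(-6\right) \left(- \frac{14}{3}\right) = 28$)
$f{\left(c{\left(6,-2 \right)},N \right)} + 45105 = 28 + 45105 = 45133$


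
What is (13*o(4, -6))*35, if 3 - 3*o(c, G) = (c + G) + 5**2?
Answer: -9100/3 ≈ -3033.3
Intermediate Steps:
o(c, G) = -22/3 - G/3 - c/3 (o(c, G) = 1 - ((c + G) + 5**2)/3 = 1 - ((G + c) + 25)/3 = 1 - (25 + G + c)/3 = 1 + (-25/3 - G/3 - c/3) = -22/3 - G/3 - c/3)
(13*o(4, -6))*35 = (13*(-22/3 - 1/3*(-6) - 1/3*4))*35 = (13*(-22/3 + 2 - 4/3))*35 = (13*(-20/3))*35 = -260/3*35 = -9100/3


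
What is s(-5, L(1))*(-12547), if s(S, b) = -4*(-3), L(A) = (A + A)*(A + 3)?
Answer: -150564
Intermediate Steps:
L(A) = 2*A*(3 + A) (L(A) = (2*A)*(3 + A) = 2*A*(3 + A))
s(S, b) = 12
s(-5, L(1))*(-12547) = 12*(-12547) = -150564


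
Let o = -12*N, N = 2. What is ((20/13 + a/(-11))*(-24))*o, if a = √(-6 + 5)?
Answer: 11520/13 - 576*I/11 ≈ 886.15 - 52.364*I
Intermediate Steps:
a = I (a = √(-1) = I ≈ 1.0*I)
o = -24 (o = -12*2 = -24)
((20/13 + a/(-11))*(-24))*o = ((20/13 + I/(-11))*(-24))*(-24) = ((20*(1/13) + I*(-1/11))*(-24))*(-24) = ((20/13 - I/11)*(-24))*(-24) = (-480/13 + 24*I/11)*(-24) = 11520/13 - 576*I/11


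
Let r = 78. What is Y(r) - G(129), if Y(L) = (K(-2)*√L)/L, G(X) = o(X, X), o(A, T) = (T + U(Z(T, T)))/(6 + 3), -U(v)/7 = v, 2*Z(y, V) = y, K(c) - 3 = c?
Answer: 215/6 + √78/78 ≈ 35.947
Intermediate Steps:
K(c) = 3 + c
Z(y, V) = y/2
U(v) = -7*v
o(A, T) = -5*T/18 (o(A, T) = (T - 7*T/2)/(6 + 3) = (T - 7*T/2)/9 = -5*T/2*(⅑) = -5*T/18)
G(X) = -5*X/18
Y(L) = L^(-½) (Y(L) = ((3 - 2)*√L)/L = (1*√L)/L = √L/L = L^(-½))
Y(r) - G(129) = 78^(-½) - (-5)*129/18 = √78/78 - 1*(-215/6) = √78/78 + 215/6 = 215/6 + √78/78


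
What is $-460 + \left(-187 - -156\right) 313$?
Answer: $-10163$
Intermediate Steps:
$-460 + \left(-187 - -156\right) 313 = -460 + \left(-187 + 156\right) 313 = -460 - 9703 = -10163$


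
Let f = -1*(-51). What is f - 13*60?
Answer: -729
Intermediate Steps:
f = 51
f - 13*60 = 51 - 13*60 = 51 - 780 = -729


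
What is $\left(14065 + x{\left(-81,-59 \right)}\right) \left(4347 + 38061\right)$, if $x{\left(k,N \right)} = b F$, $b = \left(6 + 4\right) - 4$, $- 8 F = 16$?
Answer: $595959624$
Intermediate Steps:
$F = -2$ ($F = \left(- \frac{1}{8}\right) 16 = -2$)
$b = 6$ ($b = 10 - 4 = 6$)
$x{\left(k,N \right)} = -12$ ($x{\left(k,N \right)} = 6 \left(-2\right) = -12$)
$\left(14065 + x{\left(-81,-59 \right)}\right) \left(4347 + 38061\right) = \left(14065 - 12\right) \left(4347 + 38061\right) = 14053 \cdot 42408 = 595959624$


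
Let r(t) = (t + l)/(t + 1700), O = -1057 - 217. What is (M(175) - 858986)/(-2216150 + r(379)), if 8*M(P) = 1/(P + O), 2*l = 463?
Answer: 67969844217/175359493964 ≈ 0.38760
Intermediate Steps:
l = 463/2 (l = (½)*463 = 463/2 ≈ 231.50)
O = -1274
r(t) = (463/2 + t)/(1700 + t) (r(t) = (t + 463/2)/(t + 1700) = (463/2 + t)/(1700 + t))
M(P) = 1/(8*(-1274 + P)) (M(P) = 1/(8*(P - 1274)) = 1/(8*(-1274 + P)))
(M(175) - 858986)/(-2216150 + r(379)) = (1/(8*(-1274 + 175)) - 858986)/(-2216150 + (463/2 + 379)/(1700 + 379)) = ((⅛)/(-1099) - 858986)/(-2216150 + (1221/2)/2079) = ((⅛)*(-1/1099) - 858986)/(-2216150 + (1/2079)*(1221/2)) = (-1/8792 - 858986)/(-2216150 + 37/126) = -7552204913/(8792*(-279234863/126)) = -7552204913/8792*(-126/279234863) = 67969844217/175359493964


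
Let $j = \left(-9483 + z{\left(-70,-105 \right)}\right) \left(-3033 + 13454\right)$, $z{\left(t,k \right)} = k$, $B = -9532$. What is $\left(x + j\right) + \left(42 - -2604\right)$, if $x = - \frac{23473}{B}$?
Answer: $- \frac{952379290391}{9532} \approx -9.9914 \cdot 10^{7}$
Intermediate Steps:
$x = \frac{23473}{9532}$ ($x = - \frac{23473}{-9532} = \left(-23473\right) \left(- \frac{1}{9532}\right) = \frac{23473}{9532} \approx 2.4625$)
$j = -99916548$ ($j = \left(-9483 - 105\right) \left(-3033 + 13454\right) = \left(-9588\right) 10421 = -99916548$)
$\left(x + j\right) + \left(42 - -2604\right) = \left(\frac{23473}{9532} - 99916548\right) + \left(42 - -2604\right) = - \frac{952404512063}{9532} + \left(42 + 2604\right) = - \frac{952404512063}{9532} + 2646 = - \frac{952379290391}{9532}$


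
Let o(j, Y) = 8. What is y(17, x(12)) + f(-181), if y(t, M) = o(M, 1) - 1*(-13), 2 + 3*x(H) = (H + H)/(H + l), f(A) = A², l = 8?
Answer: 32782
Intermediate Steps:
x(H) = -⅔ + 2*H/(3*(8 + H)) (x(H) = -⅔ + ((H + H)/(H + 8))/3 = -⅔ + ((2*H)/(8 + H))/3 = -⅔ + (2*H/(8 + H))/3 = -⅔ + 2*H/(3*(8 + H)))
y(t, M) = 21 (y(t, M) = 8 - 1*(-13) = 8 + 13 = 21)
y(17, x(12)) + f(-181) = 21 + (-181)² = 21 + 32761 = 32782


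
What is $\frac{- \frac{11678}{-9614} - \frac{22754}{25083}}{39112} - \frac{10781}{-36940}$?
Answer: $\frac{12710843740319623}{43551239946892920} \approx 0.29186$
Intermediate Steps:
$\frac{- \frac{11678}{-9614} - \frac{22754}{25083}}{39112} - \frac{10781}{-36940} = \left(\left(-11678\right) \left(- \frac{1}{9614}\right) - \frac{22754}{25083}\right) \frac{1}{39112} - - \frac{10781}{36940} = \left(\frac{5839}{4807} - \frac{22754}{25083}\right) \frac{1}{39112} + \frac{10781}{36940} = \frac{37081159}{120573981} \cdot \frac{1}{39112} + \frac{10781}{36940} = \frac{37081159}{4715889544872} + \frac{10781}{36940} = \frac{12710843740319623}{43551239946892920}$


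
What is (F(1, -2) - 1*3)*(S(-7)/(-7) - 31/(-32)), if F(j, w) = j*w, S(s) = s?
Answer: -315/32 ≈ -9.8438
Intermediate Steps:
(F(1, -2) - 1*3)*(S(-7)/(-7) - 31/(-32)) = (1*(-2) - 1*3)*(-7/(-7) - 31/(-32)) = (-2 - 3)*(-7*(-⅐) - 31*(-1/32)) = -5*(1 + 31/32) = -5*63/32 = -315/32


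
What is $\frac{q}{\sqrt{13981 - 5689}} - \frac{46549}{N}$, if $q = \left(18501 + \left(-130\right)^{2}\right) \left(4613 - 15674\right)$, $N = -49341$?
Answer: $\frac{46549}{49341} - \frac{130523487 \sqrt{2073}}{1382} \approx -4.3001 \cdot 10^{6}$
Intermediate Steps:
$q = -391570461$ ($q = \left(18501 + 16900\right) \left(-11061\right) = 35401 \left(-11061\right) = -391570461$)
$\frac{q}{\sqrt{13981 - 5689}} - \frac{46549}{N} = - \frac{391570461}{\sqrt{13981 - 5689}} - \frac{46549}{-49341} = - \frac{391570461}{\sqrt{8292}} - - \frac{46549}{49341} = - \frac{391570461}{2 \sqrt{2073}} + \frac{46549}{49341} = - 391570461 \frac{\sqrt{2073}}{4146} + \frac{46549}{49341} = - \frac{130523487 \sqrt{2073}}{1382} + \frac{46549}{49341} = \frac{46549}{49341} - \frac{130523487 \sqrt{2073}}{1382}$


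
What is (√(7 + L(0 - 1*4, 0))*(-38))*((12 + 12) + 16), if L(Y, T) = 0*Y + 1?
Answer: -3040*√2 ≈ -4299.2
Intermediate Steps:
L(Y, T) = 1 (L(Y, T) = 0 + 1 = 1)
(√(7 + L(0 - 1*4, 0))*(-38))*((12 + 12) + 16) = (√(7 + 1)*(-38))*((12 + 12) + 16) = (√8*(-38))*(24 + 16) = ((2*√2)*(-38))*40 = -76*√2*40 = -3040*√2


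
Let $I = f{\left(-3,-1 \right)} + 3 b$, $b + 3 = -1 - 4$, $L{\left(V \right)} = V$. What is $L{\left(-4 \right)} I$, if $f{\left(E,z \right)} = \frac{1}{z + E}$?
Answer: $97$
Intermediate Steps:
$f{\left(E,z \right)} = \frac{1}{E + z}$
$b = -8$ ($b = -3 - 5 = -8$)
$I = - \frac{97}{4}$ ($I = \frac{1}{-3 - 1} + 3 \left(-8\right) = \frac{1}{-4} - 24 = - \frac{1}{4} - 24 = - \frac{97}{4} \approx -24.25$)
$L{\left(-4 \right)} I = \left(-4\right) \left(- \frac{97}{4}\right) = 97$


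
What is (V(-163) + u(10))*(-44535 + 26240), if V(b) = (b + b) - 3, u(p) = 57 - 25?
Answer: 5433615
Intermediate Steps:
u(p) = 32
V(b) = -3 + 2*b (V(b) = 2*b - 3 = -3 + 2*b)
(V(-163) + u(10))*(-44535 + 26240) = ((-3 + 2*(-163)) + 32)*(-44535 + 26240) = ((-3 - 326) + 32)*(-18295) = (-329 + 32)*(-18295) = -297*(-18295) = 5433615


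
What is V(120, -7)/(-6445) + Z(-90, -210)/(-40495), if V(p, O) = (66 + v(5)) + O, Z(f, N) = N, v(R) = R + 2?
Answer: -37692/7456865 ≈ -0.0050547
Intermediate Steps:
v(R) = 2 + R
V(p, O) = 73 + O (V(p, O) = (66 + (2 + 5)) + O = (66 + 7) + O = 73 + O)
V(120, -7)/(-6445) + Z(-90, -210)/(-40495) = (73 - 7)/(-6445) - 210/(-40495) = 66*(-1/6445) - 210*(-1/40495) = -66/6445 + 6/1157 = -37692/7456865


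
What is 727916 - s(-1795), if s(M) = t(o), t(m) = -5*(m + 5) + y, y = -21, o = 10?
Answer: 728012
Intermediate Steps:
t(m) = -46 - 5*m (t(m) = -5*(m + 5) - 21 = -5*(5 + m) - 21 = (-25 - 5*m) - 21 = -46 - 5*m)
s(M) = -96 (s(M) = -46 - 5*10 = -46 - 50 = -96)
727916 - s(-1795) = 727916 - 1*(-96) = 727916 + 96 = 728012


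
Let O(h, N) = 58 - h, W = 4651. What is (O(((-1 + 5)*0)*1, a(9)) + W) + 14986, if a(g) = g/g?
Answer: 19695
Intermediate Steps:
a(g) = 1
(O(((-1 + 5)*0)*1, a(9)) + W) + 14986 = ((58 - (-1 + 5)*0) + 4651) + 14986 = ((58 - 4*0) + 4651) + 14986 = ((58 - 0) + 4651) + 14986 = ((58 - 1*0) + 4651) + 14986 = ((58 + 0) + 4651) + 14986 = (58 + 4651) + 14986 = 4709 + 14986 = 19695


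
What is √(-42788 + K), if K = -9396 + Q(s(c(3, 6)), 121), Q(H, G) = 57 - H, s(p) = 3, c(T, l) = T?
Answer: I*√52130 ≈ 228.32*I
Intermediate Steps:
K = -9342 (K = -9396 + (57 - 1*3) = -9396 + (57 - 3) = -9396 + 54 = -9342)
√(-42788 + K) = √(-42788 - 9342) = √(-52130) = I*√52130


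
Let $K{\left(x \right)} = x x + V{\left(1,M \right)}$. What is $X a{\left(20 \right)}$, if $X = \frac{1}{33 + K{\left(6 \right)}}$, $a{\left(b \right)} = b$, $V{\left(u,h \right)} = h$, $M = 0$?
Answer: $\frac{20}{69} \approx 0.28986$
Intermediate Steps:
$K{\left(x \right)} = x^{2}$ ($K{\left(x \right)} = x x + 0 = x^{2} + 0 = x^{2}$)
$X = \frac{1}{69}$ ($X = \frac{1}{33 + 6^{2}} = \frac{1}{33 + 36} = \frac{1}{69} \approx 0.014493$)
$X a{\left(20 \right)} = \frac{1}{69} \cdot 20 = \frac{20}{69}$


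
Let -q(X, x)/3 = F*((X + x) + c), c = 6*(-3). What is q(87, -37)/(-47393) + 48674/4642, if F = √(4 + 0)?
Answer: 1153849073/109999153 ≈ 10.490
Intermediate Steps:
c = -18
F = 2 (F = √4 = 2)
q(X, x) = 108 - 6*X - 6*x (q(X, x) = -6*((X + x) - 18) = -6*(-18 + X + x) = -3*(-36 + 2*X + 2*x) = 108 - 6*X - 6*x)
q(87, -37)/(-47393) + 48674/4642 = (108 - 6*87 - 6*(-37))/(-47393) + 48674/4642 = (108 - 522 + 222)*(-1/47393) + 48674*(1/4642) = -192*(-1/47393) + 24337/2321 = 192/47393 + 24337/2321 = 1153849073/109999153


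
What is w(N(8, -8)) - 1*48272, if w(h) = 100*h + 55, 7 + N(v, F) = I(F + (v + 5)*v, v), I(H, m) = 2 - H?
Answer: -58317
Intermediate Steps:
N(v, F) = -5 - F - v*(5 + v) (N(v, F) = -7 + (2 - (F + (v + 5)*v)) = -7 + (2 - (F + (5 + v)*v)) = -7 + (2 - (F + v*(5 + v))) = -7 + (2 + (-F - v*(5 + v))) = -7 + (2 - F - v*(5 + v)) = -5 - F - v*(5 + v))
w(h) = 55 + 100*h
w(N(8, -8)) - 1*48272 = (55 + 100*(-5 - 1*(-8) - 1*8² - 5*8)) - 1*48272 = (55 + 100*(-5 + 8 - 1*64 - 40)) - 48272 = (55 + 100*(-5 + 8 - 64 - 40)) - 48272 = (55 + 100*(-101)) - 48272 = (55 - 10100) - 48272 = -10045 - 48272 = -58317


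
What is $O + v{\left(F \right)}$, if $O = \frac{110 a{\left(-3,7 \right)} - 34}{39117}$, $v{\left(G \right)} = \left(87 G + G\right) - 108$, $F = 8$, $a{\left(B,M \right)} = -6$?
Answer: $\frac{23313038}{39117} \approx 595.98$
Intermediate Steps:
$v{\left(G \right)} = -108 + 88 G$ ($v{\left(G \right)} = 88 G - 108 = -108 + 88 G$)
$O = - \frac{694}{39117}$ ($O = \frac{110 \left(-6\right) - 34}{39117} = \left(-660 - 34\right) \frac{1}{39117} = \left(-694\right) \frac{1}{39117} = - \frac{694}{39117} \approx -0.017742$)
$O + v{\left(F \right)} = - \frac{694}{39117} + \left(-108 + 88 \cdot 8\right) = - \frac{694}{39117} + \left(-108 + 704\right) = - \frac{694}{39117} + 596 = \frac{23313038}{39117}$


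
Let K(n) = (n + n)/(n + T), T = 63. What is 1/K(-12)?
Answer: -17/8 ≈ -2.1250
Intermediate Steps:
K(n) = 2*n/(63 + n) (K(n) = (n + n)/(n + 63) = (2*n)/(63 + n) = 2*n/(63 + n))
1/K(-12) = 1/(2*(-12)/(63 - 12)) = 1/(2*(-12)/51) = 1/(2*(-12)*(1/51)) = 1/(-8/17) = -17/8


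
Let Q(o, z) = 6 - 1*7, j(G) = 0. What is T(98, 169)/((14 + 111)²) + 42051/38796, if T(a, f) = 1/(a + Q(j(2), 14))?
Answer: 21244528557/19600062500 ≈ 1.0839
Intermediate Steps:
Q(o, z) = -1 (Q(o, z) = 6 - 7 = -1)
T(a, f) = 1/(-1 + a) (T(a, f) = 1/(a - 1) = 1/(-1 + a))
T(98, 169)/((14 + 111)²) + 42051/38796 = 1/((-1 + 98)*((14 + 111)²)) + 42051/38796 = 1/(97*(125²)) + 42051*(1/38796) = (1/97)/15625 + 14017/12932 = (1/97)*(1/15625) + 14017/12932 = 1/1515625 + 14017/12932 = 21244528557/19600062500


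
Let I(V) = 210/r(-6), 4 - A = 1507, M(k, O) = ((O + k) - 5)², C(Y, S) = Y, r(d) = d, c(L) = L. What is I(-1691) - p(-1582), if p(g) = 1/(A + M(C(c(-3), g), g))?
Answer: -88430896/2526597 ≈ -35.000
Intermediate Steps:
M(k, O) = (-5 + O + k)²
A = -1503 (A = 4 - 1*1507 = 4 - 1507 = -1503)
I(V) = -35 (I(V) = 210/(-6) = 210*(-⅙) = -35)
p(g) = 1/(-1503 + (-8 + g)²) (p(g) = 1/(-1503 + (-5 + g - 3)²) = 1/(-1503 + (-8 + g)²))
I(-1691) - p(-1582) = -35 - 1/(-1503 + (-8 - 1582)²) = -35 - 1/(-1503 + (-1590)²) = -35 - 1/(-1503 + 2528100) = -35 - 1/2526597 = -88430896/2526597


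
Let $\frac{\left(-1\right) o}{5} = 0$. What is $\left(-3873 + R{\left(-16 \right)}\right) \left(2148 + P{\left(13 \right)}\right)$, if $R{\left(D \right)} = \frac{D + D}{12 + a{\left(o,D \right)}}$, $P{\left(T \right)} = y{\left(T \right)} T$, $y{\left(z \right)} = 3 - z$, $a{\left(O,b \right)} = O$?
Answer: $- \frac{23463286}{3} \approx -7.8211 \cdot 10^{6}$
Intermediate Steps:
$o = 0$ ($o = \left(-5\right) 0 = 0$)
$P{\left(T \right)} = T \left(3 - T\right)$ ($P{\left(T \right)} = \left(3 - T\right) T = T \left(3 - T\right)$)
$R{\left(D \right)} = \frac{D}{6}$ ($R{\left(D \right)} = \frac{D + D}{12 + 0} = \frac{2 D}{12} = 2 D \frac{1}{12} = \frac{D}{6}$)
$\left(-3873 + R{\left(-16 \right)}\right) \left(2148 + P{\left(13 \right)}\right) = \left(-3873 + \frac{1}{6} \left(-16\right)\right) \left(2148 + 13 \left(3 - 13\right)\right) = \left(-3873 - \frac{8}{3}\right) \left(2148 + 13 \left(3 - 13\right)\right) = - \frac{11627 \left(2148 + 13 \left(-10\right)\right)}{3} = - \frac{11627 \left(2148 - 130\right)}{3} = \left(- \frac{11627}{3}\right) 2018 = - \frac{23463286}{3}$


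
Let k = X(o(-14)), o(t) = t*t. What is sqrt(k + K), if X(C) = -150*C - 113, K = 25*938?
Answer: I*sqrt(6063) ≈ 77.865*I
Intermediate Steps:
o(t) = t**2
K = 23450
X(C) = -113 - 150*C
k = -29513 (k = -113 - 150*(-14)**2 = -113 - 150*196 = -113 - 29400 = -29513)
sqrt(k + K) = sqrt(-29513 + 23450) = sqrt(-6063) = I*sqrt(6063)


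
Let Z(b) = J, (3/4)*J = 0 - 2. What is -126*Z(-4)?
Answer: 336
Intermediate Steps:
J = -8/3 (J = 4*(0 - 2)/3 = (4/3)*(-2) = -8/3 ≈ -2.6667)
Z(b) = -8/3
-126*Z(-4) = -126*(-8/3) = 336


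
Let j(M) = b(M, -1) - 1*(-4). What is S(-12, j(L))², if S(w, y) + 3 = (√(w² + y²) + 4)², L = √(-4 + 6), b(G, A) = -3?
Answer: 34244 + 2528*√145 ≈ 64685.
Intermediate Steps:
L = √2 ≈ 1.4142
j(M) = 1 (j(M) = -3 - 1*(-4) = -3 + 4 = 1)
S(w, y) = -3 + (4 + √(w² + y²))² (S(w, y) = -3 + (√(w² + y²) + 4)² = -3 + (4 + √(w² + y²))²)
S(-12, j(L))² = (-3 + (4 + √((-12)² + 1²))²)² = (-3 + (4 + √(144 + 1))²)² = (-3 + (4 + √145)²)²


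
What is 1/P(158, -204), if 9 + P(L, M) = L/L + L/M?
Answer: -102/895 ≈ -0.11397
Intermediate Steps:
P(L, M) = -8 + L/M (P(L, M) = -9 + (L/L + L/M) = -9 + (1 + L/M) = -8 + L/M)
1/P(158, -204) = 1/(-8 + 158/(-204)) = 1/(-8 + 158*(-1/204)) = 1/(-8 - 79/102) = 1/(-895/102) = -102/895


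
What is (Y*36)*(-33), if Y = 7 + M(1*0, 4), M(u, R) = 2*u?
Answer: -8316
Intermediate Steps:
Y = 7 (Y = 7 + 2*(1*0) = 7 + 2*0 = 7 + 0 = 7)
(Y*36)*(-33) = (7*36)*(-33) = 252*(-33) = -8316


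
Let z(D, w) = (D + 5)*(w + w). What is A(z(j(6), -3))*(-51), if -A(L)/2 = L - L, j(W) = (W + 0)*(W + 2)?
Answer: 0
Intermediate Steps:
j(W) = W*(2 + W)
z(D, w) = 2*w*(5 + D) (z(D, w) = (5 + D)*(2*w) = 2*w*(5 + D))
A(L) = 0 (A(L) = -2*(L - L) = -2*0 = 0)
A(z(j(6), -3))*(-51) = 0*(-51) = 0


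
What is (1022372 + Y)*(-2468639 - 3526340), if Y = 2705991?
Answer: -22351457889377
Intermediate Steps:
(1022372 + Y)*(-2468639 - 3526340) = (1022372 + 2705991)*(-2468639 - 3526340) = 3728363*(-5994979) = -22351457889377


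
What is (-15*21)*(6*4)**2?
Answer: -181440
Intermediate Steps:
(-15*21)*(6*4)**2 = -315*24**2 = -315*576 = -181440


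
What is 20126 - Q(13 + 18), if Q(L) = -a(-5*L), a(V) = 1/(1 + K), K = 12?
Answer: 261639/13 ≈ 20126.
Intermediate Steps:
a(V) = 1/13 (a(V) = 1/(1 + 12) = 1/13)
Q(L) = -1/13 (Q(L) = -1*1/13 = -1/13)
20126 - Q(13 + 18) = 20126 - 1*(-1/13) = 20126 + 1/13 = 261639/13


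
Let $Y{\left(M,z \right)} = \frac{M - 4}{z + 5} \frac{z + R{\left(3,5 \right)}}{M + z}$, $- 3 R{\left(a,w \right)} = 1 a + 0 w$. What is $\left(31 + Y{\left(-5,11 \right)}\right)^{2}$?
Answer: $\frac{231361}{256} \approx 903.75$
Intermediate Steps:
$R{\left(a,w \right)} = - \frac{a}{3}$ ($R{\left(a,w \right)} = - \frac{1 a + 0 w}{3} = - \frac{a + 0}{3} = - \frac{a}{3}$)
$Y{\left(M,z \right)} = \frac{\left(-1 + z\right) \left(-4 + M\right)}{\left(5 + z\right) \left(M + z\right)}$ ($Y{\left(M,z \right)} = \frac{M - 4}{z + 5} \frac{z - 1}{M + z} = \frac{-4 + M}{5 + z} \frac{z - 1}{M + z} = \frac{-4 + M}{5 + z} \frac{-1 + z}{M + z} = \frac{\left(-1 + z\right) \left(-4 + M\right)}{\left(5 + z\right) \left(M + z\right)}$)
$\left(31 + Y{\left(-5,11 \right)}\right)^{2} = \left(31 + \frac{4 - -5 - 44 - 55}{11^{2} + 5 \left(-5\right) + 5 \cdot 11 - 55}\right)^{2} = \left(31 + \frac{4 + 5 - 44 - 55}{121 - 25 + 55 - 55}\right)^{2} = \left(31 + \frac{1}{96} \left(-90\right)\right)^{2} = \left(31 - \frac{15}{16}\right)^{2} = \left(\frac{481}{16}\right)^{2} = \frac{231361}{256}$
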